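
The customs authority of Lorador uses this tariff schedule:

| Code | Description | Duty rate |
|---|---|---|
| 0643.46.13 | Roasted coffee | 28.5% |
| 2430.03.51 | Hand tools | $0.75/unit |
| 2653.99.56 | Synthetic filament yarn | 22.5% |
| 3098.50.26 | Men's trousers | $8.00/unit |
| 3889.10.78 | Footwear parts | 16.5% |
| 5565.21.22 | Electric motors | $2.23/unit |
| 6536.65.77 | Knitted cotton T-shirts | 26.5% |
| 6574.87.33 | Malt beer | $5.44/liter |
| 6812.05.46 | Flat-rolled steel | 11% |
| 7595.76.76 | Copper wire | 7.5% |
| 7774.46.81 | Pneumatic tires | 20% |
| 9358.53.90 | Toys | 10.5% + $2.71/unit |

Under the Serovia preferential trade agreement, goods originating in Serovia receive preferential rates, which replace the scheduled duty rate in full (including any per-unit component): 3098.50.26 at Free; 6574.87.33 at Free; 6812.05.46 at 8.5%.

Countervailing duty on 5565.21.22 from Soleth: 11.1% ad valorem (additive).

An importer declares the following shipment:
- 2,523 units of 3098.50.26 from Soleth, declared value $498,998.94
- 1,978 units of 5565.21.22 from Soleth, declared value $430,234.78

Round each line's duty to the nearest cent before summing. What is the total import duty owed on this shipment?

$72,351.00

Line 1 (3098.50.26, Soleth, 2,523 units, $498,998.94):
Base rate for 3098.50.26 is $8.00/unit.
3098.50.26 has an FTA preferential rate, but origin Soleth is not Serovia; base rate stands.
Duty = 2,523 × $8.00 = $20,184.00.
Line 2 (5565.21.22, Soleth, 1,978 units, $430,234.78):
Base rate for 5565.21.22 is $2.23/unit.
Additional duty on 5565.21.22 from Soleth: +11.1% ad valorem. Applied ad valorem rate = 11.1%.
Duty = $430,234.78 × 11.1% + 1,978 × $2.23 = $52,167.00.
Total = $20,184.00 + $52,167.00 = $72,351.00.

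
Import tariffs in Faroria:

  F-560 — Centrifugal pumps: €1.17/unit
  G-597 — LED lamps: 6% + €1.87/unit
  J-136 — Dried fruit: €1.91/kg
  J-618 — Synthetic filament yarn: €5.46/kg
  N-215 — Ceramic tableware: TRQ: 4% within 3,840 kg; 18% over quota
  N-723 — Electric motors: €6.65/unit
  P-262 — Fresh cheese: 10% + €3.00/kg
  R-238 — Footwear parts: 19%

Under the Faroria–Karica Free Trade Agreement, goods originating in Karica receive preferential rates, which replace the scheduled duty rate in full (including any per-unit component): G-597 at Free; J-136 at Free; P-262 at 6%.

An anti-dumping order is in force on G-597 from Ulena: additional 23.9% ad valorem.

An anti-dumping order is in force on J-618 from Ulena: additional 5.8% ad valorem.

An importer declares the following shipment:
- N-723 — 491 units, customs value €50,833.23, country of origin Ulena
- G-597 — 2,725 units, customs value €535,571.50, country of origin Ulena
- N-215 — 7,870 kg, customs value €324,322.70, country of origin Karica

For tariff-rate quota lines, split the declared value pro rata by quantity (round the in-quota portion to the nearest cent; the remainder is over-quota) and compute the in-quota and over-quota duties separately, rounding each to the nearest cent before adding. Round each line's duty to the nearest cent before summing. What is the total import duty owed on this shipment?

€204,720.37

Line 1 (N-723, Ulena, 491 units, €50,833.23):
Base rate for N-723 is €6.65/unit.
Duty = 491 × €6.65 = €3,265.15.
Line 2 (G-597, Ulena, 2,725 units, €535,571.50):
Base rate for G-597 is 6% + €1.87/unit.
G-597 has an FTA preferential rate, but origin Ulena is not Karica; base rate stands.
Additional duty on G-597 from Ulena: +23.9%. Applied ad valorem rate: 6% + 23.9% = 29.9%.
Duty = €535,571.50 × 29.9% + 2,725 × €1.87 = €165,231.63.
Line 3 (N-215, Karica, 7,870 kg, €324,322.70):
Code N-215 is under a tariff-rate quota (threshold 3,840 kg). In-quota: 3,840 kg at 4%; over-quota: 4,030 kg at 18%.
Pro-rata value split: in-quota = €324,322.70 × 3,840/7,870 = €158,246.40; over-quota = €324,322.70 − €158,246.40 = €166,076.30.
In-quota duty = €158,246.40 × 4% = €6,329.86. Over-quota duty = €166,076.30 × 18% = €29,893.73.
Line duty = €6,329.86 + €29,893.73 = €36,223.59.
Total = €3,265.15 + €165,231.63 + €36,223.59 = €204,720.37.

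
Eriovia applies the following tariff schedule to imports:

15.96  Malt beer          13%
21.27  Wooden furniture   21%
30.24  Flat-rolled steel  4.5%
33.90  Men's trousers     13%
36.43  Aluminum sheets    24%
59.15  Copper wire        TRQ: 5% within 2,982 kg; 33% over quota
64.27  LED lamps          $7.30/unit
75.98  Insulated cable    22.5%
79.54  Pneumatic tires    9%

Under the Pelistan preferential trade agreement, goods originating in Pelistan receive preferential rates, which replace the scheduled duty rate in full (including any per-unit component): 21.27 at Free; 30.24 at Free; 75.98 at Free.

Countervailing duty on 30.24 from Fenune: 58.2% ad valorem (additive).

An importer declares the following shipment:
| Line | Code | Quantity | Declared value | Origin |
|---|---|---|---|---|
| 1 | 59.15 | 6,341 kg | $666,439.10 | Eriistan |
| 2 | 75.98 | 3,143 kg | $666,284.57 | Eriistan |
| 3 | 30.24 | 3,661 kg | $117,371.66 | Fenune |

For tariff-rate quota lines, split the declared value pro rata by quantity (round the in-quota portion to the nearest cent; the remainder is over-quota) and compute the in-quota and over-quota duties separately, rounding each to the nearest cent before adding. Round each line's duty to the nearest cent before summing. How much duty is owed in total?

Line 1 (59.15, Eriistan, 6,341 kg, $666,439.10):
Code 59.15 is under a tariff-rate quota (threshold 2,982 kg). In-quota: 2,982 kg at 5%; over-quota: 3,359 kg at 33%.
Pro-rata value split: in-quota = $666,439.10 × 2,982/6,341 = $313,408.20; over-quota = $666,439.10 − $313,408.20 = $353,030.90.
In-quota duty = $313,408.20 × 5% = $15,670.41. Over-quota duty = $353,030.90 × 33% = $116,500.20.
Line duty = $15,670.41 + $116,500.20 = $132,170.61.
Line 2 (75.98, Eriistan, 3,143 kg, $666,284.57):
Base rate for 75.98 is 22.5%.
75.98 has an FTA preferential rate, but origin Eriistan is not Pelistan; base rate stands.
Duty = $666,284.57 × 22.5% = $149,914.03.
Line 3 (30.24, Fenune, 3,661 kg, $117,371.66):
Base rate for 30.24 is 4.5%.
30.24 has an FTA preferential rate, but origin Fenune is not Pelistan; base rate stands.
Additional duty on 30.24 from Fenune: +58.2%. Applied ad valorem rate: 4.5% + 58.2% = 62.7%.
Duty = $117,371.66 × 62.7% = $73,592.03.
Total = $132,170.61 + $149,914.03 + $73,592.03 = $355,676.67.

$355,676.67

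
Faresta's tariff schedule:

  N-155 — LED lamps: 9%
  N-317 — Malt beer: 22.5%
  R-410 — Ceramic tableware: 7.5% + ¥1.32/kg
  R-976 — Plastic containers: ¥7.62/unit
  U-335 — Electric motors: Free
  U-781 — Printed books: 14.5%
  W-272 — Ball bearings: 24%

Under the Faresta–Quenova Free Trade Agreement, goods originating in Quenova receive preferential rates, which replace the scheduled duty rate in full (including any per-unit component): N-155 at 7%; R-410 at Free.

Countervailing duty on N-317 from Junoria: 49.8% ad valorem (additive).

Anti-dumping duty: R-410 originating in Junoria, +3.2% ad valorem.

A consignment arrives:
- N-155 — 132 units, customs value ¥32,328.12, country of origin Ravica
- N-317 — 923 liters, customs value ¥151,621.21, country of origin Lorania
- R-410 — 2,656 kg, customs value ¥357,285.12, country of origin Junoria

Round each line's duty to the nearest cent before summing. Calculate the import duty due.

¥78,759.73

Line 1 (N-155, Ravica, 132 units, ¥32,328.12):
Base rate for N-155 is 9%.
N-155 has an FTA preferential rate, but origin Ravica is not Quenova; base rate stands.
Duty = ¥32,328.12 × 9% = ¥2,909.53.
Line 2 (N-317, Lorania, 923 liters, ¥151,621.21):
Base rate for N-317 is 22.5%.
The additional-duty order on N-317 targets Junoria, not Lorania; it does not apply.
Duty = ¥151,621.21 × 22.5% = ¥34,114.77.
Line 3 (R-410, Junoria, 2,656 kg, ¥357,285.12):
Base rate for R-410 is 7.5% + ¥1.32/kg.
R-410 has an FTA preferential rate, but origin Junoria is not Quenova; base rate stands.
Additional duty on R-410 from Junoria: +3.2%. Applied ad valorem rate: 7.5% + 3.2% = 10.7%.
Duty = ¥357,285.12 × 10.7% + 2,656 × ¥1.32 = ¥41,735.43.
Total = ¥2,909.53 + ¥34,114.77 + ¥41,735.43 = ¥78,759.73.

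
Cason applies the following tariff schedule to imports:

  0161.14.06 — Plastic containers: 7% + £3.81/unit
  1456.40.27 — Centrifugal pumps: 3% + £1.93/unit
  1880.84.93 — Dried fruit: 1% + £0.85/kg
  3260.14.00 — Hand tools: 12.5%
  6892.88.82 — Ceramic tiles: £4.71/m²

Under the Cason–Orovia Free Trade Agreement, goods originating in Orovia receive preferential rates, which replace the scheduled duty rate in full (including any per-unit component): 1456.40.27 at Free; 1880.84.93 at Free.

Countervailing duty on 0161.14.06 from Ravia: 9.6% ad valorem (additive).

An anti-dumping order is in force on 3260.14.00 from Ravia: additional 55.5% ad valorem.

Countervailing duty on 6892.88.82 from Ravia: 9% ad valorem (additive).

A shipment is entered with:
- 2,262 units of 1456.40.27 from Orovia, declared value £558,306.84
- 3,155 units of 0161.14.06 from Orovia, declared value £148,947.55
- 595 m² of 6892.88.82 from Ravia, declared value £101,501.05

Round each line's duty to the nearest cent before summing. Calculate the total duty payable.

£34,384.42

Line 1 (1456.40.27, Orovia, 2,262 units, £558,306.84):
Base rate for 1456.40.27 is 3% + £1.93/unit.
Origin Orovia qualifies under the Cason–Orovia agreement and 1456.40.27 is covered: preferential rate Free applies instead.
Duty = £558,306.84 × 0% = £0.00.
Line 2 (0161.14.06, Orovia, 3,155 units, £148,947.55):
Base rate for 0161.14.06 is 7% + £3.81/unit.
Origin Orovia is the FTA partner but 0161.14.06 is not on the preference list; base rate stands.
The additional-duty order on 0161.14.06 targets Ravia, not Orovia; it does not apply.
Duty = £148,947.55 × 7% + 3,155 × £3.81 = £22,446.88.
Line 3 (6892.88.82, Ravia, 595 m², £101,501.05):
Base rate for 6892.88.82 is £4.71/m².
Additional duty on 6892.88.82 from Ravia: +9% ad valorem. Applied ad valorem rate = 9%.
Duty = £101,501.05 × 9% + 595 × £4.71 = £11,937.54.
Total = £0.00 + £22,446.88 + £11,937.54 = £34,384.42.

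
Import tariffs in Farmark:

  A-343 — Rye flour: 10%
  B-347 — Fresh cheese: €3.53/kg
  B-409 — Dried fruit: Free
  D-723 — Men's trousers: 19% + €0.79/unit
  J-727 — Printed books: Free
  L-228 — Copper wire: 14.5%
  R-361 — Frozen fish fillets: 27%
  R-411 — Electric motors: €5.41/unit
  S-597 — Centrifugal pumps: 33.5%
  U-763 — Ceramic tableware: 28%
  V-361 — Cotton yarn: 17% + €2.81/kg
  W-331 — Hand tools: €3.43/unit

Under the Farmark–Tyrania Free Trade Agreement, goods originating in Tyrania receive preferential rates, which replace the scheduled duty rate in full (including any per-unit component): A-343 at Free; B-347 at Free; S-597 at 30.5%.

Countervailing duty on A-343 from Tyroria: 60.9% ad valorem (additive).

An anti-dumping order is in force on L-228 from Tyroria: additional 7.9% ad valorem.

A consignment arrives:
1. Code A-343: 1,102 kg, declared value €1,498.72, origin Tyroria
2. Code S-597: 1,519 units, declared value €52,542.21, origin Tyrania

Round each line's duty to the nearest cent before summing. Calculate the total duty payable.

Line 1 (A-343, Tyroria, 1,102 kg, €1,498.72):
Base rate for A-343 is 10%.
A-343 has an FTA preferential rate, but origin Tyroria is not Tyrania; base rate stands.
Additional duty on A-343 from Tyroria: +60.9%. Applied ad valorem rate: 10% + 60.9% = 70.9%.
Duty = €1,498.72 × 70.9% = €1,062.59.
Line 2 (S-597, Tyrania, 1,519 units, €52,542.21):
Base rate for S-597 is 33.5%.
Origin Tyrania qualifies under the Farmark–Tyrania agreement and S-597 is covered: preferential rate 30.5% applies instead.
Duty = €52,542.21 × 30.5% = €16,025.37.
Total = €1,062.59 + €16,025.37 = €17,087.96.

€17,087.96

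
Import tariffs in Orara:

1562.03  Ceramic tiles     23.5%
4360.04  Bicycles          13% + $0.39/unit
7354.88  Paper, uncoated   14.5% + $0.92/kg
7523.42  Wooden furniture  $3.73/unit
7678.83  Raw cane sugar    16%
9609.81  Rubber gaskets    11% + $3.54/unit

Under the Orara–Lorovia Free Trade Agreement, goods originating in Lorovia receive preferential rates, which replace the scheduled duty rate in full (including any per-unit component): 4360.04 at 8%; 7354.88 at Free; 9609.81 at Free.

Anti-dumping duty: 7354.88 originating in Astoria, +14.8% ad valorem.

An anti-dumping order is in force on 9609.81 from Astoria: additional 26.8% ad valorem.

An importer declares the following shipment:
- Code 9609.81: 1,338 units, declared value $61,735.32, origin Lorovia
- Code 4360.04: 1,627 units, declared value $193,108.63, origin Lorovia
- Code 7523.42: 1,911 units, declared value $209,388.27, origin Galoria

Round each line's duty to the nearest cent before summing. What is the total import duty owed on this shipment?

$22,576.72

Line 1 (9609.81, Lorovia, 1,338 units, $61,735.32):
Base rate for 9609.81 is 11% + $3.54/unit.
Origin Lorovia qualifies under the Orara–Lorovia agreement and 9609.81 is covered: preferential rate Free applies instead.
The additional-duty order on 9609.81 targets Astoria, not Lorovia; it does not apply.
Duty = $61,735.32 × 0% = $0.00.
Line 2 (4360.04, Lorovia, 1,627 units, $193,108.63):
Base rate for 4360.04 is 13% + $0.39/unit.
Origin Lorovia qualifies under the Orara–Lorovia agreement and 4360.04 is covered: preferential rate 8% applies instead.
Duty = $193,108.63 × 8% = $15,448.69.
Line 3 (7523.42, Galoria, 1,911 units, $209,388.27):
Base rate for 7523.42 is $3.73/unit.
Duty = 1,911 × $3.73 = $7,128.03.
Total = $0.00 + $15,448.69 + $7,128.03 = $22,576.72.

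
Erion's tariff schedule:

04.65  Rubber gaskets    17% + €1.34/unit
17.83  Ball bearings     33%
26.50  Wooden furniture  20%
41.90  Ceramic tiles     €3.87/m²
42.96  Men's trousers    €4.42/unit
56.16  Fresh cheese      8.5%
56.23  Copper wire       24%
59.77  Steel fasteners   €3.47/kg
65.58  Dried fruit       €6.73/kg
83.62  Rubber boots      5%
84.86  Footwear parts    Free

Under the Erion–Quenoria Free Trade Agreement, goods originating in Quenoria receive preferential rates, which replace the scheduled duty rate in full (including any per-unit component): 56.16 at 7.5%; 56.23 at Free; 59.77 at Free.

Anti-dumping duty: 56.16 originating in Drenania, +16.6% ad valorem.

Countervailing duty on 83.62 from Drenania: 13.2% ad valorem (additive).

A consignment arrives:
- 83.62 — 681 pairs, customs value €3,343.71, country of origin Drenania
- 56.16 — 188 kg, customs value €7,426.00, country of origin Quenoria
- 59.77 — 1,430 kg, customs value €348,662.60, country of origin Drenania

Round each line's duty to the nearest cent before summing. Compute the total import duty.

€6,127.61

Line 1 (83.62, Drenania, 681 pairs, €3,343.71):
Base rate for 83.62 is 5%.
Additional duty on 83.62 from Drenania: +13.2%. Applied ad valorem rate: 5% + 13.2% = 18.2%.
Duty = €3,343.71 × 18.2% = €608.56.
Line 2 (56.16, Quenoria, 188 kg, €7,426.00):
Base rate for 56.16 is 8.5%.
Origin Quenoria qualifies under the Erion–Quenoria agreement and 56.16 is covered: preferential rate 7.5% applies instead.
The additional-duty order on 56.16 targets Drenania, not Quenoria; it does not apply.
Duty = €7,426.00 × 7.5% = €556.95.
Line 3 (59.77, Drenania, 1,430 kg, €348,662.60):
Base rate for 59.77 is €3.47/kg.
59.77 has an FTA preferential rate, but origin Drenania is not Quenoria; base rate stands.
Duty = 1,430 × €3.47 = €4,962.10.
Total = €608.56 + €556.95 + €4,962.10 = €6,127.61.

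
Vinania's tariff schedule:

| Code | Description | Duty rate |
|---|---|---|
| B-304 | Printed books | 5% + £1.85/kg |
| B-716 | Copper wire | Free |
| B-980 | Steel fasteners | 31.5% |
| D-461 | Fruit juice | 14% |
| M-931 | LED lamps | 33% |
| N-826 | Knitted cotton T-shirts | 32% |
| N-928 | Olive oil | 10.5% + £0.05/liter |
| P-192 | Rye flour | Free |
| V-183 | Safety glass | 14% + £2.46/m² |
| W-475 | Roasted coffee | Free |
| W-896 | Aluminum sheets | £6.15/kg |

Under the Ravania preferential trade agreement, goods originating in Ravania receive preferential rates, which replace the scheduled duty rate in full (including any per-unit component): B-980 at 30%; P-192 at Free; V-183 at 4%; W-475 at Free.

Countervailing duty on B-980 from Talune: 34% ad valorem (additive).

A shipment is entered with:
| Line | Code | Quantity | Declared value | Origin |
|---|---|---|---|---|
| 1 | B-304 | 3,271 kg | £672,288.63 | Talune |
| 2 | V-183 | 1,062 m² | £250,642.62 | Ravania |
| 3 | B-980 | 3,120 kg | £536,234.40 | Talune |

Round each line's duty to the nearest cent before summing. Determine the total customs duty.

Line 1 (B-304, Talune, 3,271 kg, £672,288.63):
Base rate for B-304 is 5% + £1.85/kg.
Duty = £672,288.63 × 5% + 3,271 × £1.85 = £39,665.78.
Line 2 (V-183, Ravania, 1,062 m², £250,642.62):
Base rate for V-183 is 14% + £2.46/m².
Origin Ravania qualifies under the Vinania–Ravania agreement and V-183 is covered: preferential rate 4% applies instead.
Duty = £250,642.62 × 4% = £10,025.70.
Line 3 (B-980, Talune, 3,120 kg, £536,234.40):
Base rate for B-980 is 31.5%.
B-980 has an FTA preferential rate, but origin Talune is not Ravania; base rate stands.
Additional duty on B-980 from Talune: +34%. Applied ad valorem rate: 31.5% + 34% = 65.5%.
Duty = £536,234.40 × 65.5% = £351,233.53.
Total = £39,665.78 + £10,025.70 + £351,233.53 = £400,925.01.

£400,925.01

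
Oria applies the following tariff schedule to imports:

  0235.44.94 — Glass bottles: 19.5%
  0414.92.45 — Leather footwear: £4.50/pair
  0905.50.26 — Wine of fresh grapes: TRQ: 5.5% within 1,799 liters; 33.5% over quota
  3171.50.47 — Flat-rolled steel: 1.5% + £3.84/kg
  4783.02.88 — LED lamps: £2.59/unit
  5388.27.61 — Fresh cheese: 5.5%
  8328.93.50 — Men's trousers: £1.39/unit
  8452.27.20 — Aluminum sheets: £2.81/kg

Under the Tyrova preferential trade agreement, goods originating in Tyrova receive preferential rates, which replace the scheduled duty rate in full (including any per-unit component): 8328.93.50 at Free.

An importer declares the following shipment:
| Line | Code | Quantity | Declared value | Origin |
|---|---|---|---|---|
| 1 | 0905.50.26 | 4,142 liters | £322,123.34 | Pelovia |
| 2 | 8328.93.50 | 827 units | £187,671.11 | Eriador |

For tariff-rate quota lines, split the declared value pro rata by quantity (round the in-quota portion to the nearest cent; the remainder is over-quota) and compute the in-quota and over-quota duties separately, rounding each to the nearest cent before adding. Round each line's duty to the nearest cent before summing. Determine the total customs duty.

Line 1 (0905.50.26, Pelovia, 4,142 liters, £322,123.34):
Code 0905.50.26 is under a tariff-rate quota (threshold 1,799 liters). In-quota: 1,799 liters at 5.5%; over-quota: 2,343 liters at 33.5%.
Pro-rata value split: in-quota = £322,123.34 × 1,799/4,142 = £139,908.23; over-quota = £322,123.34 − £139,908.23 = £182,215.11.
In-quota duty = £139,908.23 × 5.5% = £7,694.95. Over-quota duty = £182,215.11 × 33.5% = £61,042.06.
Line duty = £7,694.95 + £61,042.06 = £68,737.01.
Line 2 (8328.93.50, Eriador, 827 units, £187,671.11):
Base rate for 8328.93.50 is £1.39/unit.
8328.93.50 has an FTA preferential rate, but origin Eriador is not Tyrova; base rate stands.
Duty = 827 × £1.39 = £1,149.53.
Total = £68,737.01 + £1,149.53 = £69,886.54.

£69,886.54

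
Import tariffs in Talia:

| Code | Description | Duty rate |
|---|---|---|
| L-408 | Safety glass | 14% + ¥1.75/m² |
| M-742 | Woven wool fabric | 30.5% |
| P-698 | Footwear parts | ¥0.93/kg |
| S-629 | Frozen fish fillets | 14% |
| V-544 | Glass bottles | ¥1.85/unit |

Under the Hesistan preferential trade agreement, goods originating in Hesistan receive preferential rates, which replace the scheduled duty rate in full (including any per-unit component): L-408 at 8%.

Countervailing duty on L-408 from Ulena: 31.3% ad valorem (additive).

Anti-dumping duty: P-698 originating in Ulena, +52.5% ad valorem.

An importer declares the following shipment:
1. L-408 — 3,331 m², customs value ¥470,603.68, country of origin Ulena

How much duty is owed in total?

Line 1 (L-408, Ulena, 3,331 m², ¥470,603.68):
Base rate for L-408 is 14% + ¥1.75/m².
L-408 has an FTA preferential rate, but origin Ulena is not Hesistan; base rate stands.
Additional duty on L-408 from Ulena: +31.3%. Applied ad valorem rate: 14% + 31.3% = 45.3%.
Duty = ¥470,603.68 × 45.3% + 3,331 × ¥1.75 = ¥219,012.72.

¥219,012.72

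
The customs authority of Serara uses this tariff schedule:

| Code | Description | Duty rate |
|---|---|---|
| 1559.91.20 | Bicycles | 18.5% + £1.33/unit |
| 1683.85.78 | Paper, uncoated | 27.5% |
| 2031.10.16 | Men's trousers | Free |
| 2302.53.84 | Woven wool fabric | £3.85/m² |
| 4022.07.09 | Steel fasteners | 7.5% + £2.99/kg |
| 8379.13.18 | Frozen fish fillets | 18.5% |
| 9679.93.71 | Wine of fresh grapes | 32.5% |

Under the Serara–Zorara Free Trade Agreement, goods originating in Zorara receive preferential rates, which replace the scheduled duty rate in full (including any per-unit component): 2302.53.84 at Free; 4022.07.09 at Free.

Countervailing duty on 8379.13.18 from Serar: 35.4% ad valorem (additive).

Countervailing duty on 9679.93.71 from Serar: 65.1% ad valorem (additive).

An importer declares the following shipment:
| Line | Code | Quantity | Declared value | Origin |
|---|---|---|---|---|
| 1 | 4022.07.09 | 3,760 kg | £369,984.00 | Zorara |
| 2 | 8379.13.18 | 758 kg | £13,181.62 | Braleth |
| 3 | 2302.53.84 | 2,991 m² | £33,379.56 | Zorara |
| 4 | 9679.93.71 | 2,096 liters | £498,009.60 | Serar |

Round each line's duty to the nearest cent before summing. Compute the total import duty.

£488,495.97

Line 1 (4022.07.09, Zorara, 3,760 kg, £369,984.00):
Base rate for 4022.07.09 is 7.5% + £2.99/kg.
Origin Zorara qualifies under the Serara–Zorara agreement and 4022.07.09 is covered: preferential rate Free applies instead.
Duty = £369,984.00 × 0% = £0.00.
Line 2 (8379.13.18, Braleth, 758 kg, £13,181.62):
Base rate for 8379.13.18 is 18.5%.
The additional-duty order on 8379.13.18 targets Serar, not Braleth; it does not apply.
Duty = £13,181.62 × 18.5% = £2,438.60.
Line 3 (2302.53.84, Zorara, 2,991 m², £33,379.56):
Base rate for 2302.53.84 is £3.85/m².
Origin Zorara qualifies under the Serara–Zorara agreement and 2302.53.84 is covered: preferential rate Free applies instead.
Duty = £33,379.56 × 0% = £0.00.
Line 4 (9679.93.71, Serar, 2,096 liters, £498,009.60):
Base rate for 9679.93.71 is 32.5%.
Additional duty on 9679.93.71 from Serar: +65.1%. Applied ad valorem rate: 32.5% + 65.1% = 97.6%.
Duty = £498,009.60 × 97.6% = £486,057.37.
Total = £0.00 + £2,438.60 + £0.00 + £486,057.37 = £488,495.97.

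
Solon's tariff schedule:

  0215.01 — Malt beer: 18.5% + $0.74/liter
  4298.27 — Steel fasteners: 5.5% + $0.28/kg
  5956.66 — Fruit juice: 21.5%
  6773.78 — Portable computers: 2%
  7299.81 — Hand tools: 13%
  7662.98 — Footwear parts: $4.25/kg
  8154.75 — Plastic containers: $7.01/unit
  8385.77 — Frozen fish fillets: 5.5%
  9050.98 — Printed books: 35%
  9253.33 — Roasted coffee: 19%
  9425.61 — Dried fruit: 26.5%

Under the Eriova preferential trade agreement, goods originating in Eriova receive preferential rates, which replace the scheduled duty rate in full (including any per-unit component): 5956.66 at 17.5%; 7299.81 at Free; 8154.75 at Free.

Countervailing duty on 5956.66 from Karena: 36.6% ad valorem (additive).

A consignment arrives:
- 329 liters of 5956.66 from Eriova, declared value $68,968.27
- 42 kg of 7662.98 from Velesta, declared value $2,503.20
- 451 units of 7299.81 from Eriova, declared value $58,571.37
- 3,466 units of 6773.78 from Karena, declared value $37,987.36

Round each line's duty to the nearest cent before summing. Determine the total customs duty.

$13,007.70

Line 1 (5956.66, Eriova, 329 liters, $68,968.27):
Base rate for 5956.66 is 21.5%.
Origin Eriova qualifies under the Solon–Eriova agreement and 5956.66 is covered: preferential rate 17.5% applies instead.
The additional-duty order on 5956.66 targets Karena, not Eriova; it does not apply.
Duty = $68,968.27 × 17.5% = $12,069.45.
Line 2 (7662.98, Velesta, 42 kg, $2,503.20):
Base rate for 7662.98 is $4.25/kg.
Duty = 42 × $4.25 = $178.50.
Line 3 (7299.81, Eriova, 451 units, $58,571.37):
Base rate for 7299.81 is 13%.
Origin Eriova qualifies under the Solon–Eriova agreement and 7299.81 is covered: preferential rate Free applies instead.
Duty = $58,571.37 × 0% = $0.00.
Line 4 (6773.78, Karena, 3,466 units, $37,987.36):
Base rate for 6773.78 is 2%.
Duty = $37,987.36 × 2% = $759.75.
Total = $12,069.45 + $178.50 + $0.00 + $759.75 = $13,007.70.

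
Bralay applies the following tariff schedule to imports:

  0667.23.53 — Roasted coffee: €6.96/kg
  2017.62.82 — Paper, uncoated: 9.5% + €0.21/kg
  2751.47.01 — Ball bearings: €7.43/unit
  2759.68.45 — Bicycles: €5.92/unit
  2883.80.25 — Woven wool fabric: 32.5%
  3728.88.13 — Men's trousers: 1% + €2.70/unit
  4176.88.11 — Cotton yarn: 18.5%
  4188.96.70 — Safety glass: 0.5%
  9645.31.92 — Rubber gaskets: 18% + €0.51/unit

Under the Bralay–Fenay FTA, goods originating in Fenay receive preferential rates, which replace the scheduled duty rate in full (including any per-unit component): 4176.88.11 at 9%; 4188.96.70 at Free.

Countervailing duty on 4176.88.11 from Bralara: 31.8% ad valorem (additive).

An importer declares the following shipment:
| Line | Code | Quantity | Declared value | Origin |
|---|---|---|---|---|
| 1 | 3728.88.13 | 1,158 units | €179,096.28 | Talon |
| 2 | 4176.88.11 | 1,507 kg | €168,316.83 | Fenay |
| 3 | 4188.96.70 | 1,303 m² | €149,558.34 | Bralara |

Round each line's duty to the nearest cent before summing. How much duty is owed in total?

€20,813.86

Line 1 (3728.88.13, Talon, 1,158 units, €179,096.28):
Base rate for 3728.88.13 is 1% + €2.70/unit.
Duty = €179,096.28 × 1% + 1,158 × €2.70 = €4,917.56.
Line 2 (4176.88.11, Fenay, 1,507 kg, €168,316.83):
Base rate for 4176.88.11 is 18.5%.
Origin Fenay qualifies under the Bralay–Fenay agreement and 4176.88.11 is covered: preferential rate 9% applies instead.
The additional-duty order on 4176.88.11 targets Bralara, not Fenay; it does not apply.
Duty = €168,316.83 × 9% = €15,148.51.
Line 3 (4188.96.70, Bralara, 1,303 m², €149,558.34):
Base rate for 4188.96.70 is 0.5%.
4188.96.70 has an FTA preferential rate, but origin Bralara is not Fenay; base rate stands.
Duty = €149,558.34 × 0.5% = €747.79.
Total = €4,917.56 + €15,148.51 + €747.79 = €20,813.86.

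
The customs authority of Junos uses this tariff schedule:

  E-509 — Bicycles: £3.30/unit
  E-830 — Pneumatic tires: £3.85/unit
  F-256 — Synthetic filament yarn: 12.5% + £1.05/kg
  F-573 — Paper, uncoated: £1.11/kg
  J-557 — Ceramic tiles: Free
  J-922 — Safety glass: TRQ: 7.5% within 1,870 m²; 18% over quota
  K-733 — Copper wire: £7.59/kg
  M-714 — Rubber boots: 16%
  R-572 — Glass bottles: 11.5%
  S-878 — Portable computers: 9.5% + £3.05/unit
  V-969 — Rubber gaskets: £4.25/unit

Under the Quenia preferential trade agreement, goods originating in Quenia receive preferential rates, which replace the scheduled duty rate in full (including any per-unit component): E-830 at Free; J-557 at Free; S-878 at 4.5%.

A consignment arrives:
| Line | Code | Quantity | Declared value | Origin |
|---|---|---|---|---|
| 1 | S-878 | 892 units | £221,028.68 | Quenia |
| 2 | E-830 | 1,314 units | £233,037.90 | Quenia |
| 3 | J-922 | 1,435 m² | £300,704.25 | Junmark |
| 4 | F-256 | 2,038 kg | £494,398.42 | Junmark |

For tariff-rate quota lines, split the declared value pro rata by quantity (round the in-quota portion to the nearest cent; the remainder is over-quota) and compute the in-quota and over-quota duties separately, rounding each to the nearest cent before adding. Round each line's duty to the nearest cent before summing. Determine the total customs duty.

£96,438.81

Line 1 (S-878, Quenia, 892 units, £221,028.68):
Base rate for S-878 is 9.5% + £3.05/unit.
Origin Quenia qualifies under the Junos–Quenia agreement and S-878 is covered: preferential rate 4.5% applies instead.
Duty = £221,028.68 × 4.5% = £9,946.29.
Line 2 (E-830, Quenia, 1,314 units, £233,037.90):
Base rate for E-830 is £3.85/unit.
Origin Quenia qualifies under the Junos–Quenia agreement and E-830 is covered: preferential rate Free applies instead.
Duty = £233,037.90 × 0% = £0.00.
Line 3 (J-922, Junmark, 1,435 m², £300,704.25):
Code J-922 is under a tariff-rate quota (threshold 1,870 m²). Quantity 1,435 m² is within the quota, so the in-quota rate 7.5% applies to the full value.
Duty = £300,704.25 × 7.5% = £22,552.82.
Line 4 (F-256, Junmark, 2,038 kg, £494,398.42):
Base rate for F-256 is 12.5% + £1.05/kg.
Duty = £494,398.42 × 12.5% + 2,038 × £1.05 = £63,939.70.
Total = £9,946.29 + £0.00 + £22,552.82 + £63,939.70 = £96,438.81.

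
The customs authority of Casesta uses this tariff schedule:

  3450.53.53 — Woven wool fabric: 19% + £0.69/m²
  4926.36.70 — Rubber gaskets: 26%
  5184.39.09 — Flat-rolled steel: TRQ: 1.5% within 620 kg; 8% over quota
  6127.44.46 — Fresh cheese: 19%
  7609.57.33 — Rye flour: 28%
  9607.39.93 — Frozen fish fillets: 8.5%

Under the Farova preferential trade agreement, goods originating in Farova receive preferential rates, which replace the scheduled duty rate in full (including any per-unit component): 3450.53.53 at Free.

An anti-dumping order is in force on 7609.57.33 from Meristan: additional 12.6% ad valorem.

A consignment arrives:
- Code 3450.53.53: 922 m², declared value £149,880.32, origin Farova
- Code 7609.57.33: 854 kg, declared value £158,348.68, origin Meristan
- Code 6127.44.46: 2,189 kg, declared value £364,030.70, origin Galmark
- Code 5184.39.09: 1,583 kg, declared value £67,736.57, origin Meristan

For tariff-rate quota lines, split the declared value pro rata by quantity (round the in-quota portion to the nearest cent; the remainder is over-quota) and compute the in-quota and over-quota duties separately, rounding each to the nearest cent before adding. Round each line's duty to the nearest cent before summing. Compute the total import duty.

Line 1 (3450.53.53, Farova, 922 m², £149,880.32):
Base rate for 3450.53.53 is 19% + £0.69/m².
Origin Farova qualifies under the Casesta–Farova agreement and 3450.53.53 is covered: preferential rate Free applies instead.
Duty = £149,880.32 × 0% = £0.00.
Line 2 (7609.57.33, Meristan, 854 kg, £158,348.68):
Base rate for 7609.57.33 is 28%.
Additional duty on 7609.57.33 from Meristan: +12.6%. Applied ad valorem rate: 28% + 12.6% = 40.6%.
Duty = £158,348.68 × 40.6% = £64,289.56.
Line 3 (6127.44.46, Galmark, 2,189 kg, £364,030.70):
Base rate for 6127.44.46 is 19%.
Duty = £364,030.70 × 19% = £69,165.83.
Line 4 (5184.39.09, Meristan, 1,583 kg, £67,736.57):
Code 5184.39.09 is under a tariff-rate quota (threshold 620 kg). In-quota: 620 kg at 1.5%; over-quota: 963 kg at 8%.
Pro-rata value split: in-quota = £67,736.57 × 620/1,583 = £26,529.80; over-quota = £67,736.57 − £26,529.80 = £41,206.77.
In-quota duty = £26,529.80 × 1.5% = £397.95. Over-quota duty = £41,206.77 × 8% = £3,296.54.
Line duty = £397.95 + £3,296.54 = £3,694.49.
Total = £0.00 + £64,289.56 + £69,165.83 + £3,694.49 = £137,149.88.

£137,149.88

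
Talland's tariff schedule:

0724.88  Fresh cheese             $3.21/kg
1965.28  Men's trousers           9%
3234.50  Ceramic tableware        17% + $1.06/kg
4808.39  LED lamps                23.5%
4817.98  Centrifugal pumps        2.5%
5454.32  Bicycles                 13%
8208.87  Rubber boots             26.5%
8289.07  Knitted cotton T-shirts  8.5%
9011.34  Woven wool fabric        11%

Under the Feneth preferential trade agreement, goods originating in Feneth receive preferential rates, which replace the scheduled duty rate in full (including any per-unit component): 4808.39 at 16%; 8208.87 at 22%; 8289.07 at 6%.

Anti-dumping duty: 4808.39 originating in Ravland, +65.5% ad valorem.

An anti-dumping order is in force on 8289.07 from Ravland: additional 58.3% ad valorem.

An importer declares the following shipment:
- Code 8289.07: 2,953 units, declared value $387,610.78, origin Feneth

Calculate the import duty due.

Line 1 (8289.07, Feneth, 2,953 units, $387,610.78):
Base rate for 8289.07 is 8.5%.
Origin Feneth qualifies under the Talland–Feneth agreement and 8289.07 is covered: preferential rate 6% applies instead.
The additional-duty order on 8289.07 targets Ravland, not Feneth; it does not apply.
Duty = $387,610.78 × 6% = $23,256.65.

$23,256.65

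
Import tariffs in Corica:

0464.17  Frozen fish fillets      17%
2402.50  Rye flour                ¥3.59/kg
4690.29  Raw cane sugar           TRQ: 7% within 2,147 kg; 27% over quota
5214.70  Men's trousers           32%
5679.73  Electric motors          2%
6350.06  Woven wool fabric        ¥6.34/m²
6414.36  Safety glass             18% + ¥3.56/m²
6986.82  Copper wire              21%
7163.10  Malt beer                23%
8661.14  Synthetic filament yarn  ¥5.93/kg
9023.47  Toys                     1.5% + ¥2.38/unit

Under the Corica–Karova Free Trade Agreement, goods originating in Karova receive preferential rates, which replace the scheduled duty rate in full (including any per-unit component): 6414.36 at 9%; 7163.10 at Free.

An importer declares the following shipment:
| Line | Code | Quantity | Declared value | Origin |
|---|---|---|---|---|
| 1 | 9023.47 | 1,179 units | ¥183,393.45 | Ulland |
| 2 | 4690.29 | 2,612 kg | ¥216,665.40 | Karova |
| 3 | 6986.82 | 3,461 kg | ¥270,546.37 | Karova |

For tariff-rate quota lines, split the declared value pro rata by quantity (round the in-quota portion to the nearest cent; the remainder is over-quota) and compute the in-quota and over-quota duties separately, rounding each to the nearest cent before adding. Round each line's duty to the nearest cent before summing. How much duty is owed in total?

¥85,252.59

Line 1 (9023.47, Ulland, 1,179 units, ¥183,393.45):
Base rate for 9023.47 is 1.5% + ¥2.38/unit.
Duty = ¥183,393.45 × 1.5% + 1,179 × ¥2.38 = ¥5,556.92.
Line 2 (4690.29, Karova, 2,612 kg, ¥216,665.40):
Code 4690.29 is under a tariff-rate quota (threshold 2,147 kg). In-quota: 2,147 kg at 7%; over-quota: 465 kg at 27%.
Pro-rata value split: in-quota = ¥216,665.40 × 2,147/2,612 = ¥178,093.65; over-quota = ¥216,665.40 − ¥178,093.65 = ¥38,571.75.
In-quota duty = ¥178,093.65 × 7% = ¥12,466.56. Over-quota duty = ¥38,571.75 × 27% = ¥10,414.37.
Line duty = ¥12,466.56 + ¥10,414.37 = ¥22,880.93.
Line 3 (6986.82, Karova, 3,461 kg, ¥270,546.37):
Base rate for 6986.82 is 21%.
Origin Karova is the FTA partner but 6986.82 is not on the preference list; base rate stands.
Duty = ¥270,546.37 × 21% = ¥56,814.74.
Total = ¥5,556.92 + ¥22,880.93 + ¥56,814.74 = ¥85,252.59.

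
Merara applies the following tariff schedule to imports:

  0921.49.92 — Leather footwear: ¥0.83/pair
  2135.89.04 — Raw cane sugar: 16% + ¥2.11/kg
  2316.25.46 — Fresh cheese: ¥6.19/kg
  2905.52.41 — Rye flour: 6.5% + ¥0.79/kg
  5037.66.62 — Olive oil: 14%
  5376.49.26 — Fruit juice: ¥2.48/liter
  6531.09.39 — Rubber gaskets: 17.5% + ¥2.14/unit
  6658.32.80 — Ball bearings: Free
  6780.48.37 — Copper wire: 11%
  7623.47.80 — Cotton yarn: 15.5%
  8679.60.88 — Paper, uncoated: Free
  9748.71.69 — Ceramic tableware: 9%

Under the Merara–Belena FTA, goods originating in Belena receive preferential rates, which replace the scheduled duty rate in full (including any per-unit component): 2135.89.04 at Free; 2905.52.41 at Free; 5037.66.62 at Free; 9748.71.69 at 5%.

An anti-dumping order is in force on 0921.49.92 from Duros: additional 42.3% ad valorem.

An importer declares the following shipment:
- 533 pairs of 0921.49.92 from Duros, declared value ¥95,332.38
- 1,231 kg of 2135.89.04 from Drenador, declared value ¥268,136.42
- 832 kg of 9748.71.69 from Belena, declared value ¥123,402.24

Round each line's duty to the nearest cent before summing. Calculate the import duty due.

¥92,437.34

Line 1 (0921.49.92, Duros, 533 pairs, ¥95,332.38):
Base rate for 0921.49.92 is ¥0.83/pair.
Additional duty on 0921.49.92 from Duros: +42.3% ad valorem. Applied ad valorem rate = 42.3%.
Duty = ¥95,332.38 × 42.3% + 533 × ¥0.83 = ¥40,767.99.
Line 2 (2135.89.04, Drenador, 1,231 kg, ¥268,136.42):
Base rate for 2135.89.04 is 16% + ¥2.11/kg.
2135.89.04 has an FTA preferential rate, but origin Drenador is not Belena; base rate stands.
Duty = ¥268,136.42 × 16% + 1,231 × ¥2.11 = ¥45,499.24.
Line 3 (9748.71.69, Belena, 832 kg, ¥123,402.24):
Base rate for 9748.71.69 is 9%.
Origin Belena qualifies under the Merara–Belena agreement and 9748.71.69 is covered: preferential rate 5% applies instead.
Duty = ¥123,402.24 × 5% = ¥6,170.11.
Total = ¥40,767.99 + ¥45,499.24 + ¥6,170.11 = ¥92,437.34.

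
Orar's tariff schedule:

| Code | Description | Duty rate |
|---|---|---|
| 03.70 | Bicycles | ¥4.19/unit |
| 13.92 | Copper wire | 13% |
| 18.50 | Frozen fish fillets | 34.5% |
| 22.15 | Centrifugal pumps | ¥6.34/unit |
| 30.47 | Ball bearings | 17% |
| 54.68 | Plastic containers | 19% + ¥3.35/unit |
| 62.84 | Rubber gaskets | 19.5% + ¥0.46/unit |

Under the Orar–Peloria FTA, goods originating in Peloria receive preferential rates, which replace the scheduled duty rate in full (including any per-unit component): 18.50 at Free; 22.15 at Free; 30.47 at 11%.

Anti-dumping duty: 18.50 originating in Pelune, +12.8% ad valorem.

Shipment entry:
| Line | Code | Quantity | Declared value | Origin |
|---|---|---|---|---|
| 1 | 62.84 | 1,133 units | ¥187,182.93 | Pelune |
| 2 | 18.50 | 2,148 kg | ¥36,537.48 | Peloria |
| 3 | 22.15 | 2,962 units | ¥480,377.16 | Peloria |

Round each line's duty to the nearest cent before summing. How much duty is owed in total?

¥37,021.85

Line 1 (62.84, Pelune, 1,133 units, ¥187,182.93):
Base rate for 62.84 is 19.5% + ¥0.46/unit.
Duty = ¥187,182.93 × 19.5% + 1,133 × ¥0.46 = ¥37,021.85.
Line 2 (18.50, Peloria, 2,148 kg, ¥36,537.48):
Base rate for 18.50 is 34.5%.
Origin Peloria qualifies under the Orar–Peloria agreement and 18.50 is covered: preferential rate Free applies instead.
The additional-duty order on 18.50 targets Pelune, not Peloria; it does not apply.
Duty = ¥36,537.48 × 0% = ¥0.00.
Line 3 (22.15, Peloria, 2,962 units, ¥480,377.16):
Base rate for 22.15 is ¥6.34/unit.
Origin Peloria qualifies under the Orar–Peloria agreement and 22.15 is covered: preferential rate Free applies instead.
Duty = ¥480,377.16 × 0% = ¥0.00.
Total = ¥37,021.85 + ¥0.00 + ¥0.00 = ¥37,021.85.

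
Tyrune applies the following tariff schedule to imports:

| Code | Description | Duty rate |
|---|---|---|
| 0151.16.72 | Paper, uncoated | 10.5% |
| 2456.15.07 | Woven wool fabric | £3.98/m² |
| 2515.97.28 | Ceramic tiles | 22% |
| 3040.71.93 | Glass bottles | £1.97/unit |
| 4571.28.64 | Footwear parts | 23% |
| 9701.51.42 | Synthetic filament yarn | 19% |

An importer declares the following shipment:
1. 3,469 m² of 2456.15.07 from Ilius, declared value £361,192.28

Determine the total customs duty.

Line 1 (2456.15.07, Ilius, 3,469 m², £361,192.28):
Base rate for 2456.15.07 is £3.98/m².
Duty = 3,469 × £3.98 = £13,806.62.

£13,806.62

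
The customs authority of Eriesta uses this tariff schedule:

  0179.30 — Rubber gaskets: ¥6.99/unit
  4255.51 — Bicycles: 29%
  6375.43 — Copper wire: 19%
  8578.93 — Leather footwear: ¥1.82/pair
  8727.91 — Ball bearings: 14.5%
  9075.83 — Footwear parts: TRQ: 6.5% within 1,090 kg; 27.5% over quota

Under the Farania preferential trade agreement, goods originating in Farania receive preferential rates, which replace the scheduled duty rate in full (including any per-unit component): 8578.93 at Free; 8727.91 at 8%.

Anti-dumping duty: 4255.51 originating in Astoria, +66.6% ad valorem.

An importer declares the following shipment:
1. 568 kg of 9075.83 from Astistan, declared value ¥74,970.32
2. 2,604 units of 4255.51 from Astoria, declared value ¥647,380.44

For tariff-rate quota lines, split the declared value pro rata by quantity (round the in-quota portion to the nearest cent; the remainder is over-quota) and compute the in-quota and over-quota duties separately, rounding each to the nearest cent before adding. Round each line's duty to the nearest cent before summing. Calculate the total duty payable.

Line 1 (9075.83, Astistan, 568 kg, ¥74,970.32):
Code 9075.83 is under a tariff-rate quota (threshold 1,090 kg). Quantity 568 kg is within the quota, so the in-quota rate 6.5% applies to the full value.
Duty = ¥74,970.32 × 6.5% = ¥4,873.07.
Line 2 (4255.51, Astoria, 2,604 units, ¥647,380.44):
Base rate for 4255.51 is 29%.
Additional duty on 4255.51 from Astoria: +66.6%. Applied ad valorem rate: 29% + 66.6% = 95.6%.
Duty = ¥647,380.44 × 95.6% = ¥618,895.70.
Total = ¥4,873.07 + ¥618,895.70 = ¥623,768.77.

¥623,768.77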